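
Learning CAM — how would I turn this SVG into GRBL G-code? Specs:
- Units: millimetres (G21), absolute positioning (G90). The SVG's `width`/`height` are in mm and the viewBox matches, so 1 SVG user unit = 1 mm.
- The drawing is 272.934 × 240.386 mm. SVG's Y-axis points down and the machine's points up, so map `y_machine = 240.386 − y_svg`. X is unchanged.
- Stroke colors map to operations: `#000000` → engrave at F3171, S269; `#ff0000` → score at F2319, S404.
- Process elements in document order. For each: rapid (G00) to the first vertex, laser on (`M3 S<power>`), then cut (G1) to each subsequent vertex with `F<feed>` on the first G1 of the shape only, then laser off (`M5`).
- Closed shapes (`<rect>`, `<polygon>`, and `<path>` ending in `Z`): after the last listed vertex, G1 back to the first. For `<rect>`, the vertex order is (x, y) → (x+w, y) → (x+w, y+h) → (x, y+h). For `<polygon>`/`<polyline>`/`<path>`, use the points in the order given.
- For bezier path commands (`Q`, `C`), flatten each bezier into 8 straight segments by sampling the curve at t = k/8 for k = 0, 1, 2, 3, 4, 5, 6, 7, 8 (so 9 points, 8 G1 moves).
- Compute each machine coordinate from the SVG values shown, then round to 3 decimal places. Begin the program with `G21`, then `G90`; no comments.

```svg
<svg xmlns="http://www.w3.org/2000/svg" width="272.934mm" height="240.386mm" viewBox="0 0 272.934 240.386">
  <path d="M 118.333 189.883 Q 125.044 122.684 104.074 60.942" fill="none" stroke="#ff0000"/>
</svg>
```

Since the viewBox matches the mm dimensions, user units are millimetres directly. The only transform is the Y-flip y_m = 240.386 − y_svg.

Shape 1 is a quadratic bezier drawn with `<path>`. Its stroke #ff0000 means score at S404, F2319. After flipping Y the toolpath is (118.333,50.503) → (119.578,67.217) → (119.958,83.761) → (119.474,100.135) → (118.124,116.338) → (115.909,132.370) → (112.829,148.232) → (108.884,163.923) → (104.074,179.444).

G21
G90
G00 X118.333 Y50.503
M3 S404
G1 X119.578 Y67.217 F2319
G1 X119.958 Y83.761
G1 X119.474 Y100.135
G1 X118.124 Y116.338
G1 X115.909 Y132.370
G1 X112.829 Y148.232
G1 X108.884 Y163.923
G1 X104.074 Y179.444
M5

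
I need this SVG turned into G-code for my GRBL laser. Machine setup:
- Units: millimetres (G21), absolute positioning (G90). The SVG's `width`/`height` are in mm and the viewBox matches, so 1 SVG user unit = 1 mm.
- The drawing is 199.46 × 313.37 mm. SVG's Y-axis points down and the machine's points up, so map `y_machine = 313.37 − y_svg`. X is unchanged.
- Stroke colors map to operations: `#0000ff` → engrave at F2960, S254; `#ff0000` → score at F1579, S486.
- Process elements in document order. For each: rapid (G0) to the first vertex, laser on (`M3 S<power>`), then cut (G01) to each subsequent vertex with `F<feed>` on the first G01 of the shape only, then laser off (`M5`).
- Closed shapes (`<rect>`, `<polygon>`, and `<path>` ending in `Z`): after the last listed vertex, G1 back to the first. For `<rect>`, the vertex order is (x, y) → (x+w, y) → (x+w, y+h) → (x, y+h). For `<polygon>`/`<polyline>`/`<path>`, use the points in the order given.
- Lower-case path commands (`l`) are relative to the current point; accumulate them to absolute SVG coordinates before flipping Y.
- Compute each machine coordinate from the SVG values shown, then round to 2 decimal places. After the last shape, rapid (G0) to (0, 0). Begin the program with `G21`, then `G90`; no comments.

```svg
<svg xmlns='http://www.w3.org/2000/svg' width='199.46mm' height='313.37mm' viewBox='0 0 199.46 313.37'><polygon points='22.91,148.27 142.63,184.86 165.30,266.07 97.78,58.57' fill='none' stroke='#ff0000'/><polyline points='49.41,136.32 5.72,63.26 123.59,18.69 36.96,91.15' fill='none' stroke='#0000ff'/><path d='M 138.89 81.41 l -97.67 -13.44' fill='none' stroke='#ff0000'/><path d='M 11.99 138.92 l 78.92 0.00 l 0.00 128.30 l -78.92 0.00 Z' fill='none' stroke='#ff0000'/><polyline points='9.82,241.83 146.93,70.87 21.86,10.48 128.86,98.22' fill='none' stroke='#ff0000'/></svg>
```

viewBox `0 0 199.46 313.37` with mm width/height → 1 unit = 1 mm. Flip: y_m = 313.37 − y_svg.

**Shape 1** — `<polygon>` closed polygon, stroke `#ff0000` → score (S486, F1579). Machine vertices: (22.91,165.10) → (142.63,128.51) → (165.30,47.30) → (97.78,254.80) → (22.91,165.10). Closed: final G1 returns to the first vertex.

**Shape 2** — `<polyline>` open polyline, stroke `#0000ff` → engrave (S254, F2960). Machine vertices: (49.41,177.05) → (5.72,250.11) → (123.59,294.68) → (36.96,222.22). Open path.

**Shape 3** — `<path>` line segment, stroke `#ff0000` → score (S486, F1579). Machine vertices: (138.89,231.96) → (41.22,245.40). Open path.

**Shape 4** — `<path>` rectangle, stroke `#ff0000` → score (S486, F1579). Machine vertices: (11.99,174.45) → (90.91,174.45) → (90.91,46.15) → (11.99,46.15) → (11.99,174.45). Closed: final G1 returns to the first vertex.

**Shape 5** — `<polyline>` open polyline, stroke `#ff0000` → score (S486, F1579). Machine vertices: (9.82,71.54) → (146.93,242.50) → (21.86,302.89) → (128.86,215.15). Open path.

G21
G90
G0 X22.91 Y165.10
M3 S486
G01 X142.63 Y128.51 F1579
G01 X165.30 Y47.30
G01 X97.78 Y254.80
G01 X22.91 Y165.10
M5
G0 X49.41 Y177.05
M3 S254
G01 X5.72 Y250.11 F2960
G01 X123.59 Y294.68
G01 X36.96 Y222.22
M5
G0 X138.89 Y231.96
M3 S486
G01 X41.22 Y245.40 F1579
M5
G0 X11.99 Y174.45
M3 S486
G01 X90.91 Y174.45 F1579
G01 X90.91 Y46.15
G01 X11.99 Y46.15
G01 X11.99 Y174.45
M5
G0 X9.82 Y71.54
M3 S486
G01 X146.93 Y242.50 F1579
G01 X21.86 Y302.89
G01 X128.86 Y215.15
M5
G0 X0.00 Y0.00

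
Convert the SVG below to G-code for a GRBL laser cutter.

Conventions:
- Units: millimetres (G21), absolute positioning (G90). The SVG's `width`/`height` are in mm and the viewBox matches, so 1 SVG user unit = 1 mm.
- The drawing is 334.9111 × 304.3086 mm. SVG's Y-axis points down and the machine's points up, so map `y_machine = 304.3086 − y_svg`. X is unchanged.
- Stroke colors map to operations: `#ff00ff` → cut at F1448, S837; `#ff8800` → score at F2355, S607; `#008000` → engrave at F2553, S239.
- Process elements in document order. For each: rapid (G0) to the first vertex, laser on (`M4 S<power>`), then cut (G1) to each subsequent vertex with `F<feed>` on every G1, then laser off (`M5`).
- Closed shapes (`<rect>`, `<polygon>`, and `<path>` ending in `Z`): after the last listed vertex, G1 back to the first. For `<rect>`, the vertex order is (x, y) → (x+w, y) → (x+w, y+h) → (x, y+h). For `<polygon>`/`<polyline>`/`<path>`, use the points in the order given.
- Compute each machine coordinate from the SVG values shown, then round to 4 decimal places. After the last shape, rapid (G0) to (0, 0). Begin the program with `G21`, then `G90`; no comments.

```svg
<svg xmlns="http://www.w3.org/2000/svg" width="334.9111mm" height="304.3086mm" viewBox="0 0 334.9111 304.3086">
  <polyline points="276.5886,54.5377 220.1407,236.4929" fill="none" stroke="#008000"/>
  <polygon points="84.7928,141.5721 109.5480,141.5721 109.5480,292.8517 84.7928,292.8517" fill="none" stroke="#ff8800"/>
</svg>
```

G21
G90
G0 X276.5886 Y249.7709
M4 S239
G1 X220.1407 Y67.8157 F2553
M5
G0 X84.7928 Y162.7365
M4 S607
G1 X109.5480 Y162.7365 F2355
G1 X109.5480 Y11.4569 F2355
G1 X84.7928 Y11.4569 F2355
G1 X84.7928 Y162.7365 F2355
M5
G0 X0.0000 Y0.0000

viewBox `0 0 334.9111 304.3086` with mm width/height → 1 unit = 1 mm. Flip: y_m = 304.3086 − y_svg.

**Shape 1** — `<polyline>` line segment, stroke `#008000` → engrave (S239, F2553). Machine vertices: (276.5886,249.7709) → (220.1407,67.8157). Open path.

**Shape 2** — `<polygon>` rectangle, stroke `#ff8800` → score (S607, F2355). Machine vertices: (84.7928,162.7365) → (109.5480,162.7365) → (109.5480,11.4569) → (84.7928,11.4569) → (84.7928,162.7365). Closed: final G1 returns to the first vertex.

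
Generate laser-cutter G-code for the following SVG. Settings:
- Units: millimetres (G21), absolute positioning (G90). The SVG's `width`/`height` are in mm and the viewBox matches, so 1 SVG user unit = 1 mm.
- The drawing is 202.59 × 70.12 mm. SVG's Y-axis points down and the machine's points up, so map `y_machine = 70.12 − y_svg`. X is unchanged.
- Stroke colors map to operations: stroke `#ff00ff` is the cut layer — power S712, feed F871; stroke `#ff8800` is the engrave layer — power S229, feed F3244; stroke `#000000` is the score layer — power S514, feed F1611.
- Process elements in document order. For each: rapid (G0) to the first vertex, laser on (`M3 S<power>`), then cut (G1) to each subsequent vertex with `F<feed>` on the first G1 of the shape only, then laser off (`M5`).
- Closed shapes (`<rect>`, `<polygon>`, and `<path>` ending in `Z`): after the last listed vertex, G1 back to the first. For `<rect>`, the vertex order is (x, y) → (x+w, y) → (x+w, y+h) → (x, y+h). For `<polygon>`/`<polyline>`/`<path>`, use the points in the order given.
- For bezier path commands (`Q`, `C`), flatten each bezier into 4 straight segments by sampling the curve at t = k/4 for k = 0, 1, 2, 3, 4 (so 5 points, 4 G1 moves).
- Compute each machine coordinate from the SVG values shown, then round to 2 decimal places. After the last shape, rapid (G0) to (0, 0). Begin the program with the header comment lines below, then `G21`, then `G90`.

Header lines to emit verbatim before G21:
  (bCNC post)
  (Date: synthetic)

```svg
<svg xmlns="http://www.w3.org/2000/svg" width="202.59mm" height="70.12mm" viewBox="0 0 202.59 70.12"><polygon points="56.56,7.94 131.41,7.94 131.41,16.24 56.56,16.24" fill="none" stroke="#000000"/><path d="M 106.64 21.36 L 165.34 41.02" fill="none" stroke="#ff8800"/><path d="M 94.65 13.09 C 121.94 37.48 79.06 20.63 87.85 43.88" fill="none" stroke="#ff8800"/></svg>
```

1 u = 1 mm; y_m = 70.12 − y.

[1] `<polygon>` rectangle, #000000→score S514 F1611: (56.56,62.18) → (131.41,62.18) → (131.41,53.88) → (56.56,53.88) → (56.56,62.18) (closed)

[2] `<path>` line segment, #ff8800→engrave S229 F3244: (106.64,48.76) → (165.34,29.10)

[3] `<path>` cubic bezier, #ff8800→engrave S229 F3244: (94.65,57.03) → (103.86,45.20) → (98.19,41.21) → (89.04,37.43) → (87.85,26.24)

(bCNC post)
(Date: synthetic)
G21
G90
G0 X56.56 Y62.18
M3 S514
G1 X131.41 Y62.18 F1611
G1 X131.41 Y53.88
G1 X56.56 Y53.88
G1 X56.56 Y62.18
M5
G0 X106.64 Y48.76
M3 S229
G1 X165.34 Y29.10 F3244
M5
G0 X94.65 Y57.03
M3 S229
G1 X103.86 Y45.20 F3244
G1 X98.19 Y41.21
G1 X89.04 Y37.43
G1 X87.85 Y26.24
M5
G0 X0.00 Y0.00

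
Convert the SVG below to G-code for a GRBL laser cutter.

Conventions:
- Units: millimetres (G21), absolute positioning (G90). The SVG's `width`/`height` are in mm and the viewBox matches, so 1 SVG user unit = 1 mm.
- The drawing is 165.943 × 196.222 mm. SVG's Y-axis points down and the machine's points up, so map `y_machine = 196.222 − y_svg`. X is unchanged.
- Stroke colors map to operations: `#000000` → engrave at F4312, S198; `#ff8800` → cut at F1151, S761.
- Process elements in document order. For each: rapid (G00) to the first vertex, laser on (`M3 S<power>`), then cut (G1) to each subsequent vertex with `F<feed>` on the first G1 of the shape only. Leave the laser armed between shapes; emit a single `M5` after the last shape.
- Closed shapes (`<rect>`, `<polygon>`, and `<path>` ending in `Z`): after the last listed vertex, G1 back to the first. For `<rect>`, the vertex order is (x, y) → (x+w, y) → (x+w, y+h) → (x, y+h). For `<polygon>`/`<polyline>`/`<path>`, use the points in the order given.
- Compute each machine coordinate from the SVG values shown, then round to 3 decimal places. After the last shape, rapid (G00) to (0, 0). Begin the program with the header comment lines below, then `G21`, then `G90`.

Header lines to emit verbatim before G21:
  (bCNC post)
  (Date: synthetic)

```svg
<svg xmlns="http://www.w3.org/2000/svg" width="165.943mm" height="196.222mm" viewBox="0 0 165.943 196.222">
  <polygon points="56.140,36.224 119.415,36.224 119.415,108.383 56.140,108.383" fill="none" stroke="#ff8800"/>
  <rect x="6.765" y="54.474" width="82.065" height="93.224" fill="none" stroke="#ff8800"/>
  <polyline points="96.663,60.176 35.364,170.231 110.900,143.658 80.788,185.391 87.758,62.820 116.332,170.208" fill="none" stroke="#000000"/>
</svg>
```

Since the viewBox matches the mm dimensions, user units are millimetres directly. The only transform is the Y-flip y_m = 196.222 − y_svg.

Shape 1 is a rectangle drawn with `<polygon>`. Its stroke #ff8800 means cut at S761, F1151. After flipping Y the toolpath is (56.140,159.998) → (119.415,159.998) → (119.415,87.839) → (56.140,87.839) → (56.140,159.998), returning to the start.

Shape 2 is a rectangle drawn with `<rect>`. Its stroke #ff8800 means cut at S761, F1151. After flipping Y the toolpath is (6.765,141.748) → (88.830,141.748) → (88.830,48.524) → (6.765,48.524) → (6.765,141.748), returning to the start.

Shape 3 is a open polyline drawn with `<polyline>`. Its stroke #000000 means engrave at S198, F4312. After flipping Y the toolpath is (96.663,136.046) → (35.364,25.991) → (110.900,52.564) → (80.788,10.831) → (87.758,133.402) → (116.332,26.014).

(bCNC post)
(Date: synthetic)
G21
G90
G00 X56.140 Y159.998
M3 S761
G1 X119.415 Y159.998 F1151
G1 X119.415 Y87.839
G1 X56.140 Y87.839
G1 X56.140 Y159.998
G00 X6.765 Y141.748
M3 S761
G1 X88.830 Y141.748 F1151
G1 X88.830 Y48.524
G1 X6.765 Y48.524
G1 X6.765 Y141.748
G00 X96.663 Y136.046
M3 S198
G1 X35.364 Y25.991 F4312
G1 X110.900 Y52.564
G1 X80.788 Y10.831
G1 X87.758 Y133.402
G1 X116.332 Y26.014
M5
G00 X0.000 Y0.000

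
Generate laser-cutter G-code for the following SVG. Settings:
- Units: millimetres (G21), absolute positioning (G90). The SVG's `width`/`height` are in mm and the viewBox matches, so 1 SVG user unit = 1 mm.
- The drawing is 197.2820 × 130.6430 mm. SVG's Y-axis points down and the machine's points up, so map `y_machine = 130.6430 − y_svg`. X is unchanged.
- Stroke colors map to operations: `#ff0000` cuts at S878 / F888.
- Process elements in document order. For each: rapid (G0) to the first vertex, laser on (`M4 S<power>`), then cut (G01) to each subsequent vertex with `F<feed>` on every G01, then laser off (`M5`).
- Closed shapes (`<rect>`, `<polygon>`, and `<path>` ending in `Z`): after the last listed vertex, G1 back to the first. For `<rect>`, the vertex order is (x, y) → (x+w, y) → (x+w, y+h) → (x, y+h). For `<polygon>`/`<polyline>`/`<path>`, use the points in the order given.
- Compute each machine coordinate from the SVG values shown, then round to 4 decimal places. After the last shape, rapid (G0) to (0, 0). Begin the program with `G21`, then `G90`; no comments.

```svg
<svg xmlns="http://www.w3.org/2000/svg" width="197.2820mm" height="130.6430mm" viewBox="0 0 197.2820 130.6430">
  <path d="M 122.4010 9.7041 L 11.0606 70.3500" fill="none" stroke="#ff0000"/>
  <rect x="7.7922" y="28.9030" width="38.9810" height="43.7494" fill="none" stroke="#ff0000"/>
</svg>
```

G21
G90
G0 X122.4010 Y120.9389
M4 S878
G01 X11.0606 Y60.2930 F888
M5
G0 X7.7922 Y101.7400
M4 S878
G01 X46.7732 Y101.7400 F888
G01 X46.7732 Y57.9906 F888
G01 X7.7922 Y57.9906 F888
G01 X7.7922 Y101.7400 F888
M5
G0 X0.0000 Y0.0000

viewBox `0 0 197.2820 130.6430` with mm width/height → 1 unit = 1 mm. Flip: y_m = 130.6430 − y_svg.

**Shape 1** — `<path>` line segment, stroke `#ff0000` → cut (S878, F888). Machine vertices: (122.4010,120.9389) → (11.0606,60.2930). Open path.

**Shape 2** — `<rect>` rectangle, stroke `#ff0000` → cut (S878, F888). Machine vertices: (7.7922,101.7400) → (46.7732,101.7400) → (46.7732,57.9906) → (7.7922,57.9906) → (7.7922,101.7400). Closed: final G1 returns to the first vertex.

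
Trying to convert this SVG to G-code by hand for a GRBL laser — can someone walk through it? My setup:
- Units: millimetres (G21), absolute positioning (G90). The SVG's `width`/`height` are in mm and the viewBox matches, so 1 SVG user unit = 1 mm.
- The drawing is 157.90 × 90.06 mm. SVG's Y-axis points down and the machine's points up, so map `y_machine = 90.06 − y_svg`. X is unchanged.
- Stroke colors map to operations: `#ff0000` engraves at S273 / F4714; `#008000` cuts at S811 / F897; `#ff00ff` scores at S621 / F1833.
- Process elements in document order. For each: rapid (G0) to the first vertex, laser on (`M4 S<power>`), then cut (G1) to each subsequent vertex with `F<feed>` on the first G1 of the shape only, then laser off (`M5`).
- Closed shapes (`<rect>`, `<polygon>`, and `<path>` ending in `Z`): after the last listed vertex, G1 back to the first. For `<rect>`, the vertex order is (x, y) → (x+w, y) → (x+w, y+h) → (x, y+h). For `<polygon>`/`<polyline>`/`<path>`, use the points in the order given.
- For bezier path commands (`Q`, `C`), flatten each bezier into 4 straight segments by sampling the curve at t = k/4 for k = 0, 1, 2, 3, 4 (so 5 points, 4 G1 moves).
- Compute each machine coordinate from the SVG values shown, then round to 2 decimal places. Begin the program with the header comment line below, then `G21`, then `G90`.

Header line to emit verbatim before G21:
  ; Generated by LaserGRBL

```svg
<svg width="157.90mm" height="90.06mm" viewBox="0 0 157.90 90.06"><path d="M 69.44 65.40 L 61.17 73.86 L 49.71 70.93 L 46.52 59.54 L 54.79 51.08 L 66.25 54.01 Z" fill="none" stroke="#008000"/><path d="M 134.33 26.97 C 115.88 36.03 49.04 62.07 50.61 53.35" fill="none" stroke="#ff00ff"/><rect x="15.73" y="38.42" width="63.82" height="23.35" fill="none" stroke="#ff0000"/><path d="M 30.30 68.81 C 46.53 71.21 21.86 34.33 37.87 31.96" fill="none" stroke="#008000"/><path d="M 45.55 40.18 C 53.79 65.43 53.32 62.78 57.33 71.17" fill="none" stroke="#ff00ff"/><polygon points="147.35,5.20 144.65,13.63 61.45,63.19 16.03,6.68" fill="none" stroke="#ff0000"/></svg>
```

; Generated by LaserGRBL
G21
G90
G0 X69.44 Y24.66
M4 S811
G1 X61.17 Y16.20 F897
G1 X49.71 Y19.13
G1 X46.52 Y30.52
G1 X54.79 Y38.98
G1 X66.25 Y36.05
G1 X69.44 Y24.66
M5
G0 X134.33 Y63.09
M4 S621
G1 X113.24 Y53.92 F1833
G1 X84.96 Y43.23
G1 X60.43 Y35.88
G1 X50.61 Y36.71
M5
G0 X15.73 Y51.64
M4 S273
G1 X79.55 Y51.64 F4714
G1 X79.55 Y28.29
G1 X15.73 Y28.29
G1 X15.73 Y51.64
M5
G0 X30.30 Y21.25
M4 S811
G1 X36.08 Y25.66 F897
G1 X34.17 Y37.89
G1 X32.22 Y51.00
G1 X37.87 Y58.10
M5
G0 X45.55 Y49.88
M4 S621
G1 X50.30 Y35.57 F1833
G1 X53.03 Y28.06
G1 X54.96 Y23.72
G1 X57.33 Y18.89
M5
G0 X147.35 Y84.86
M4 S273
G1 X144.65 Y76.43 F4714
G1 X61.45 Y26.87
G1 X16.03 Y83.38
G1 X147.35 Y84.86
M5

Since the viewBox matches the mm dimensions, user units are millimetres directly. The only transform is the Y-flip y_m = 90.06 − y_svg.

Shape 1 is a regular polygon drawn with `<path>`. Its stroke #008000 means cut at S811, F897. After flipping Y the toolpath is (69.44,24.66) → (61.17,16.20) → (49.71,19.13) → (46.52,30.52) → (54.79,38.98) → (66.25,36.05) → (69.44,24.66), returning to the start.

Shape 2 is a cubic bezier drawn with `<path>`. Its stroke #ff00ff means score at S621, F1833. After flipping Y the toolpath is (134.33,63.09) → (113.24,53.92) → (84.96,43.23) → (60.43,35.88) → (50.61,36.71).

Shape 3 is a rectangle drawn with `<rect>`. Its stroke #ff0000 means engrave at S273, F4714. After flipping Y the toolpath is (15.73,51.64) → (79.55,51.64) → (79.55,28.29) → (15.73,28.29) → (15.73,51.64), returning to the start.

Shape 4 is a cubic bezier drawn with `<path>`. Its stroke #008000 means cut at S811, F897. After flipping Y the toolpath is (30.30,21.25) → (36.08,25.66) → (34.17,37.89) → (32.22,51.00) → (37.87,58.10).

Shape 5 is a cubic bezier drawn with `<path>`. Its stroke #ff00ff means score at S621, F1833. After flipping Y the toolpath is (45.55,49.88) → (50.30,35.57) → (53.03,28.06) → (54.96,23.72) → (57.33,18.89).

Shape 6 is a closed polygon drawn with `<polygon>`. Its stroke #ff0000 means engrave at S273, F4714. After flipping Y the toolpath is (147.35,84.86) → (144.65,76.43) → (61.45,26.87) → (16.03,83.38) → (147.35,84.86), returning to the start.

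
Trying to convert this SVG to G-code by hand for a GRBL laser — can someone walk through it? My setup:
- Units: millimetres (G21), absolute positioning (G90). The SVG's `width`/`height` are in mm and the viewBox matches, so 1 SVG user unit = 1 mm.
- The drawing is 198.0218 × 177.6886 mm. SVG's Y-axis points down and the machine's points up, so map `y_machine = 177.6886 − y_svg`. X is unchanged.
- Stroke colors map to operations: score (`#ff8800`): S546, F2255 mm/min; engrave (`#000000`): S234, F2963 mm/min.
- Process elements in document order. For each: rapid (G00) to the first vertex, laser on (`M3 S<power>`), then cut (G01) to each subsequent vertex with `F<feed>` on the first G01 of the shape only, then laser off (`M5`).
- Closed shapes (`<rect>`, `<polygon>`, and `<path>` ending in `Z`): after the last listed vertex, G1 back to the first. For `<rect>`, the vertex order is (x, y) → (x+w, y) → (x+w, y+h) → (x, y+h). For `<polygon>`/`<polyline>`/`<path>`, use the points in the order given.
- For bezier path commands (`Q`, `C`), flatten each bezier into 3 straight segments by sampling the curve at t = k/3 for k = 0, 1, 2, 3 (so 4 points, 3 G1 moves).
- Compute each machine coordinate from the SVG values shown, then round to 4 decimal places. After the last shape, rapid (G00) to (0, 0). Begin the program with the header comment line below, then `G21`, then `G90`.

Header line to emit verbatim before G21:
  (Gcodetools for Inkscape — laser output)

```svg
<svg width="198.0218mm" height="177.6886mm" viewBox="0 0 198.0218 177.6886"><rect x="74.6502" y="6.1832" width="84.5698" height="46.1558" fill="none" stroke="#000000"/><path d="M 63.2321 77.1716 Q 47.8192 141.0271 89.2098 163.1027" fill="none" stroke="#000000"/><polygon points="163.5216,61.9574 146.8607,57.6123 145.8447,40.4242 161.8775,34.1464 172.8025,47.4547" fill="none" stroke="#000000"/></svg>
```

Since the viewBox matches the mm dimensions, user units are millimetres directly. The only transform is the Y-flip y_m = 177.6886 − y_svg.

Shape 1 is a rectangle drawn with `<rect>`. Its stroke #000000 means engrave at S234, F2963. After flipping Y the toolpath is (74.6502,171.5054) → (159.2200,171.5054) → (159.2200,125.3496) → (74.6502,125.3496) → (74.6502,171.5054), returning to the start.

Shape 2 is a quadratic bezier drawn with `<path>`. Its stroke #000000 means engrave at S234, F2963. After flipping Y the toolpath is (63.2321,100.5170) → (59.2683,62.5889) → (67.9276,33.9452) → (89.2098,14.5859).

Shape 3 is a regular polygon drawn with `<polygon>`. Its stroke #000000 means engrave at S234, F2963. After flipping Y the toolpath is (163.5216,115.7312) → (146.8607,120.0763) → (145.8447,137.2644) → (161.8775,143.5422) → (172.8025,130.2339) → (163.5216,115.7312), returning to the start.

(Gcodetools for Inkscape — laser output)
G21
G90
G00 X74.6502 Y171.5054
M3 S234
G01 X159.2200 Y171.5054 F2963
G01 X159.2200 Y125.3496
G01 X74.6502 Y125.3496
G01 X74.6502 Y171.5054
M5
G00 X63.2321 Y100.5170
M3 S234
G01 X59.2683 Y62.5889 F2963
G01 X67.9276 Y33.9452
G01 X89.2098 Y14.5859
M5
G00 X163.5216 Y115.7312
M3 S234
G01 X146.8607 Y120.0763 F2963
G01 X145.8447 Y137.2644
G01 X161.8775 Y143.5422
G01 X172.8025 Y130.2339
G01 X163.5216 Y115.7312
M5
G00 X0.0000 Y0.0000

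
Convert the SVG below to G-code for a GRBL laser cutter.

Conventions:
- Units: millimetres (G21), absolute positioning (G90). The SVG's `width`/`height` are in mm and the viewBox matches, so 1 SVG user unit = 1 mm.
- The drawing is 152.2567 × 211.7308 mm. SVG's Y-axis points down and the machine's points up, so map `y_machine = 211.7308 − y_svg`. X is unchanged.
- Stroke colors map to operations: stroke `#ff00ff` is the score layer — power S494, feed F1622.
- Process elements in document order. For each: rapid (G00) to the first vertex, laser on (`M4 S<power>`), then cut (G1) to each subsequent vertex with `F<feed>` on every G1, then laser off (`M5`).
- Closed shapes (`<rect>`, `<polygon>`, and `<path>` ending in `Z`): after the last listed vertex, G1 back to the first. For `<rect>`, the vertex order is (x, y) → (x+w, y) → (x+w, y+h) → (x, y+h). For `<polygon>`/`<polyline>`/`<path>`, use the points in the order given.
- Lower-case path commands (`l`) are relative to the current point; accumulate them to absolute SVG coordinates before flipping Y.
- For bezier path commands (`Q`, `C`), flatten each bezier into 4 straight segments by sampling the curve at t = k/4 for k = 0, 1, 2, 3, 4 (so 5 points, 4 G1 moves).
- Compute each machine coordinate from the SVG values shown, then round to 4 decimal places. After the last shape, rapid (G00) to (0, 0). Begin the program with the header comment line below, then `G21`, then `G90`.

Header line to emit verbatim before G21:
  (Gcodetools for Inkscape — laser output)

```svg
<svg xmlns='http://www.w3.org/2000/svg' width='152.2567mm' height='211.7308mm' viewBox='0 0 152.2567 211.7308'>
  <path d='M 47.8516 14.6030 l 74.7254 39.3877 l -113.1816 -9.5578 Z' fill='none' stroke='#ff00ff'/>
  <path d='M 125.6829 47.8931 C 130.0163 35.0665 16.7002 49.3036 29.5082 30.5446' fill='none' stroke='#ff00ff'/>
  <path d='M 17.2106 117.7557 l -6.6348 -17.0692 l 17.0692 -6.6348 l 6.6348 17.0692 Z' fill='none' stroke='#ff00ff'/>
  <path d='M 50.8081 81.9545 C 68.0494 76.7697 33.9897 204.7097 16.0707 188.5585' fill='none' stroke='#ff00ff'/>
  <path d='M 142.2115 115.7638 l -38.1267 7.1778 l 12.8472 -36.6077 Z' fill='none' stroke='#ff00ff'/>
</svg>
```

(Gcodetools for Inkscape — laser output)
G21
G90
G00 X47.8516 Y197.1278
M4 S494
G1 X122.5770 Y157.7401 F1622
G1 X9.3954 Y167.2979 F1622
G1 X47.8516 Y197.1278 F1622
M5
G00 X125.6829 Y163.8377
M4 S494
G1 X110.6826 Y169.3216 F1622
G1 X74.4176 Y170.2873 F1622
G1 X39.7415 Y172.3653 F1622
G1 X29.5082 Y181.1862 F1622
M5
G00 X17.2106 Y93.9751
M4 S494
G1 X10.5758 Y111.0443 F1622
G1 X27.6450 Y117.6791 F1622
G1 X34.2798 Y100.6099 F1622
G1 X17.2106 Y93.9751 F1622
M5
G00 X50.8081 Y129.7763
M4 S494
G1 X55.1739 Y113.0355 F1622
G1 X46.6245 Y72.3619 F1622
G1 X31.4826 Y33.7445 F1622
G1 X16.0707 Y23.1723 F1622
M5
G00 X142.2115 Y95.9670
M4 S494
G1 X104.0848 Y88.7892 F1622
G1 X116.9320 Y125.3969 F1622
G1 X142.2115 Y95.9670 F1622
M5
G00 X0.0000 Y0.0000

1 u = 1 mm; y_m = 211.7308 − y.

[1] `<path>` closed polygon, #ff00ff→score S494 F1622: (47.8516,197.1278) → (122.5770,157.7401) → (9.3954,167.2979) → (47.8516,197.1278) (closed)

[2] `<path>` cubic bezier, #ff00ff→score S494 F1622: (125.6829,163.8377) → (110.6826,169.3216) → (74.4176,170.2873) → (39.7415,172.3653) → (29.5082,181.1862)

[3] `<path>` regular polygon, #ff00ff→score S494 F1622: (17.2106,93.9751) → (10.5758,111.0443) → (27.6450,117.6791) → (34.2798,100.6099) → (17.2106,93.9751) (closed)

[4] `<path>` cubic bezier, #ff00ff→score S494 F1622: (50.8081,129.7763) → (55.1739,113.0355) → (46.6245,72.3619) → (31.4826,33.7445) → (16.0707,23.1723)

[5] `<path>` regular polygon, #ff00ff→score S494 F1622: (142.2115,95.9670) → (104.0848,88.7892) → (116.9320,125.3969) → (142.2115,95.9670) (closed)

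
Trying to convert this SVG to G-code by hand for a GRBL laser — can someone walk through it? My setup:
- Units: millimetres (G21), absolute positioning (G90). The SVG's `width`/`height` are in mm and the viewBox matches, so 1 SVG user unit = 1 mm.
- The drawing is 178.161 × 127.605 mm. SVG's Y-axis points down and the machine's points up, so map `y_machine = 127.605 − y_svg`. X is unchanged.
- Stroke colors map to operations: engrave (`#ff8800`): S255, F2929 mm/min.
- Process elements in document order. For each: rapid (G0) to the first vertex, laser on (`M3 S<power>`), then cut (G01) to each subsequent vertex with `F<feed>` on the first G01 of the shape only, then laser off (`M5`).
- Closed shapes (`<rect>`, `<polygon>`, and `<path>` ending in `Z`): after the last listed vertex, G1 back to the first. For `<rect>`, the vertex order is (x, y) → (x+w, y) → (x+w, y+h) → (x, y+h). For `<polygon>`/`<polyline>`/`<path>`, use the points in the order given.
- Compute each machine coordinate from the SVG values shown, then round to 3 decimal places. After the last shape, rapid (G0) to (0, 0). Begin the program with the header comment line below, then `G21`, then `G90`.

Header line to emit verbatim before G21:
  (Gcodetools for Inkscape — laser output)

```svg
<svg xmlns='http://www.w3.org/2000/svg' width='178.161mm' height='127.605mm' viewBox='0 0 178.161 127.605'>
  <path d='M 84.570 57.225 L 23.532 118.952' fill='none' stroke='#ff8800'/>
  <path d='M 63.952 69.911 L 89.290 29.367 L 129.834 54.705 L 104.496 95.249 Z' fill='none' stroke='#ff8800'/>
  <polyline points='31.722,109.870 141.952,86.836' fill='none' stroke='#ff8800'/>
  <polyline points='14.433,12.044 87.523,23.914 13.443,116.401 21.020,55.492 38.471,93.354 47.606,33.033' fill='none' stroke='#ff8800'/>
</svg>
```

(Gcodetools for Inkscape — laser output)
G21
G90
G0 X84.570 Y70.380
M3 S255
G01 X23.532 Y8.653 F2929
M5
G0 X63.952 Y57.694
M3 S255
G01 X89.290 Y98.238 F2929
G01 X129.834 Y72.900
G01 X104.496 Y32.356
G01 X63.952 Y57.694
M5
G0 X31.722 Y17.735
M3 S255
G01 X141.952 Y40.769 F2929
M5
G0 X14.433 Y115.561
M3 S255
G01 X87.523 Y103.691 F2929
G01 X13.443 Y11.204
G01 X21.020 Y72.113
G01 X38.471 Y34.251
G01 X47.606 Y94.572
M5
G0 X0.000 Y0.000

viewBox `0 0 178.161 127.605` with mm width/height → 1 unit = 1 mm. Flip: y_m = 127.605 − y_svg.

**Shape 1** — `<path>` line segment, stroke `#ff8800` → engrave (S255, F2929). Machine vertices: (84.570,70.380) → (23.532,8.653). Open path.

**Shape 2** — `<path>` regular polygon, stroke `#ff8800` → engrave (S255, F2929). Machine vertices: (63.952,57.694) → (89.290,98.238) → (129.834,72.900) → (104.496,32.356) → (63.952,57.694). Closed: final G1 returns to the first vertex.

**Shape 3** — `<polyline>` line segment, stroke `#ff8800` → engrave (S255, F2929). Machine vertices: (31.722,17.735) → (141.952,40.769). Open path.

**Shape 4** — `<polyline>` open polyline, stroke `#ff8800` → engrave (S255, F2929). Machine vertices: (14.433,115.561) → (87.523,103.691) → (13.443,11.204) → (21.020,72.113) → (38.471,34.251) → (47.606,94.572). Open path.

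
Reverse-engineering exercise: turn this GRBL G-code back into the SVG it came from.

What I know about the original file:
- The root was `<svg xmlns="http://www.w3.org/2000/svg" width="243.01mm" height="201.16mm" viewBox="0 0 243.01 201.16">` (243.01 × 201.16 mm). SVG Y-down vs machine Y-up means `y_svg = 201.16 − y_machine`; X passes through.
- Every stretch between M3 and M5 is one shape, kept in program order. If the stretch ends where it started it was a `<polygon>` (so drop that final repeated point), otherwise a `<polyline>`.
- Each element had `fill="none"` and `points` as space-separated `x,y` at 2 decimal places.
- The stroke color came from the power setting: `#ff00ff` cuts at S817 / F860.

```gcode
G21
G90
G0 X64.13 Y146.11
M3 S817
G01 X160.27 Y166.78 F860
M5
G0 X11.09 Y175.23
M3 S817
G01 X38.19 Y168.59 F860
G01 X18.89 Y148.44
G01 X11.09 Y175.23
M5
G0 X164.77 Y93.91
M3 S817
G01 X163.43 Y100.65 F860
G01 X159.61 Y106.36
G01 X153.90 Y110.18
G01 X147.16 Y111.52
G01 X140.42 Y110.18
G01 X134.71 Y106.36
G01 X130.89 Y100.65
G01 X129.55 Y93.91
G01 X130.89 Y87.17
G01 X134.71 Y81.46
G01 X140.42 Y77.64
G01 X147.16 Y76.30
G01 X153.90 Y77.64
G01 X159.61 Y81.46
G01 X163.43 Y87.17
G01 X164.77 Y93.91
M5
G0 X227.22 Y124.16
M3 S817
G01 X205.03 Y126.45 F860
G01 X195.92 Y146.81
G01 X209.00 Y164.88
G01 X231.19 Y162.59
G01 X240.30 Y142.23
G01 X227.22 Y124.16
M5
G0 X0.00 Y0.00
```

<svg xmlns="http://www.w3.org/2000/svg" width="243.01mm" height="201.16mm" viewBox="0 0 243.01 201.16">
  <polyline points="64.13,55.05 160.27,34.38" fill="none" stroke="#ff00ff"/>
  <polygon points="11.09,25.93 38.19,32.57 18.89,52.72" fill="none" stroke="#ff00ff"/>
  <polygon points="164.77,107.25 163.43,100.51 159.61,94.80 153.90,90.98 147.16,89.64 140.42,90.98 134.71,94.80 130.89,100.51 129.55,107.25 130.89,113.99 134.71,119.70 140.42,123.52 147.16,124.86 153.90,123.52 159.61,119.70 163.43,113.99" fill="none" stroke="#ff00ff"/>
  <polygon points="227.22,77.00 205.03,74.71 195.92,54.35 209.00,36.28 231.19,38.57 240.30,58.93" fill="none" stroke="#ff00ff"/>
</svg>

Each laser-on run becomes one SVG element. Flip Y back into SVG space with y_svg = 201.16 − y_machine. Every run uses S817, so all elements get stroke `#ff00ff` (cut).

Run 1: The run is open, so emit a `<polyline>` with points (Y-flipped): 64.13,55.05 160.27,34.38.

Run 2: The run returns to its start, so emit a `<polygon>` with points (Y-flipped): 11.09,25.93 38.19,32.57 18.89,52.72.

Run 3: The run returns to its start, so emit a `<polygon>` with points (Y-flipped): 164.77,107.25 163.43,100.51 159.61,94.80 153.90,90.98 147.16,89.64 140.42,90.98 134.71,94.80 130.89,100.51 129.55,107.25 130.89,113.99 134.71,119.70 140.42,123.52 147.16,124.86 153.90,123.52 159.61,119.70 163.43,113.99.

Run 4: The run returns to its start, so emit a `<polygon>` with points (Y-flipped): 227.22,77.00 205.03,74.71 195.92,54.35 209.00,36.28 231.19,38.57 240.30,58.93.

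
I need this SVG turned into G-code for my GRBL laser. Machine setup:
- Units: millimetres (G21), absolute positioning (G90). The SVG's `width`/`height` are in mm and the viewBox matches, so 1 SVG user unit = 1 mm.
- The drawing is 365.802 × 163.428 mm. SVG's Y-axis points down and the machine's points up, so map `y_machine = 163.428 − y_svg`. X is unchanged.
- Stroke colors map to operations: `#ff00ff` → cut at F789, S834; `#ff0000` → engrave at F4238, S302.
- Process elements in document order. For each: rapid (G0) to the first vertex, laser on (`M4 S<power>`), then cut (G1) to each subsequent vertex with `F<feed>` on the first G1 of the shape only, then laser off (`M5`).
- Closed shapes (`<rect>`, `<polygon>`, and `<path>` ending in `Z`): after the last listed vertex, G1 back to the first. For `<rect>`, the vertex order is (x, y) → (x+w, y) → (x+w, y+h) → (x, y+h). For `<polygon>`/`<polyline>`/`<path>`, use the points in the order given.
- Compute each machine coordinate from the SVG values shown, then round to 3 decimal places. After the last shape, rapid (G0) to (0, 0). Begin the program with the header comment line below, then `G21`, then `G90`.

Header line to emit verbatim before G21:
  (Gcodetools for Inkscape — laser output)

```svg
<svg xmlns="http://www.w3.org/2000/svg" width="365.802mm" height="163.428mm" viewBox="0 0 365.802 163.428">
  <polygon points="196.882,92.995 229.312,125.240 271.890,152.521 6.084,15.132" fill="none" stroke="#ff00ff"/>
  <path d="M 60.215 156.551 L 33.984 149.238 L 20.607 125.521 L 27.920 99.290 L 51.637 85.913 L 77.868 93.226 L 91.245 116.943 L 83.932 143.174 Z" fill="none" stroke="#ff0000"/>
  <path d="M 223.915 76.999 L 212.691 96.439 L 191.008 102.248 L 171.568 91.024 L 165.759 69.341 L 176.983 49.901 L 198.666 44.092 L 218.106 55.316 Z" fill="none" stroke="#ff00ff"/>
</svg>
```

Since the viewBox matches the mm dimensions, user units are millimetres directly. The only transform is the Y-flip y_m = 163.428 − y_svg.

Shape 1 is a closed polygon drawn with `<polygon>`. Its stroke #ff00ff means cut at S834, F789. After flipping Y the toolpath is (196.882,70.433) → (229.312,38.188) → (271.890,10.907) → (6.084,148.296) → (196.882,70.433), returning to the start.

Shape 2 is a regular polygon drawn with `<path>`. Its stroke #ff0000 means engrave at S302, F4238. After flipping Y the toolpath is (60.215,6.877) → (33.984,14.190) → (20.607,37.907) → (27.920,64.138) → (51.637,77.515) → (77.868,70.202) → (91.245,46.485) → (83.932,20.254) → (60.215,6.877), returning to the start.

Shape 3 is a regular polygon drawn with `<path>`. Its stroke #ff00ff means cut at S834, F789. After flipping Y the toolpath is (223.915,86.429) → (212.691,66.989) → (191.008,61.180) → (171.568,72.404) → (165.759,94.087) → (176.983,113.527) → (198.666,119.336) → (218.106,108.112) → (223.915,86.429), returning to the start.

(Gcodetools for Inkscape — laser output)
G21
G90
G0 X196.882 Y70.433
M4 S834
G1 X229.312 Y38.188 F789
G1 X271.890 Y10.907
G1 X6.084 Y148.296
G1 X196.882 Y70.433
M5
G0 X60.215 Y6.877
M4 S302
G1 X33.984 Y14.190 F4238
G1 X20.607 Y37.907
G1 X27.920 Y64.138
G1 X51.637 Y77.515
G1 X77.868 Y70.202
G1 X91.245 Y46.485
G1 X83.932 Y20.254
G1 X60.215 Y6.877
M5
G0 X223.915 Y86.429
M4 S834
G1 X212.691 Y66.989 F789
G1 X191.008 Y61.180
G1 X171.568 Y72.404
G1 X165.759 Y94.087
G1 X176.983 Y113.527
G1 X198.666 Y119.336
G1 X218.106 Y108.112
G1 X223.915 Y86.429
M5
G0 X0.000 Y0.000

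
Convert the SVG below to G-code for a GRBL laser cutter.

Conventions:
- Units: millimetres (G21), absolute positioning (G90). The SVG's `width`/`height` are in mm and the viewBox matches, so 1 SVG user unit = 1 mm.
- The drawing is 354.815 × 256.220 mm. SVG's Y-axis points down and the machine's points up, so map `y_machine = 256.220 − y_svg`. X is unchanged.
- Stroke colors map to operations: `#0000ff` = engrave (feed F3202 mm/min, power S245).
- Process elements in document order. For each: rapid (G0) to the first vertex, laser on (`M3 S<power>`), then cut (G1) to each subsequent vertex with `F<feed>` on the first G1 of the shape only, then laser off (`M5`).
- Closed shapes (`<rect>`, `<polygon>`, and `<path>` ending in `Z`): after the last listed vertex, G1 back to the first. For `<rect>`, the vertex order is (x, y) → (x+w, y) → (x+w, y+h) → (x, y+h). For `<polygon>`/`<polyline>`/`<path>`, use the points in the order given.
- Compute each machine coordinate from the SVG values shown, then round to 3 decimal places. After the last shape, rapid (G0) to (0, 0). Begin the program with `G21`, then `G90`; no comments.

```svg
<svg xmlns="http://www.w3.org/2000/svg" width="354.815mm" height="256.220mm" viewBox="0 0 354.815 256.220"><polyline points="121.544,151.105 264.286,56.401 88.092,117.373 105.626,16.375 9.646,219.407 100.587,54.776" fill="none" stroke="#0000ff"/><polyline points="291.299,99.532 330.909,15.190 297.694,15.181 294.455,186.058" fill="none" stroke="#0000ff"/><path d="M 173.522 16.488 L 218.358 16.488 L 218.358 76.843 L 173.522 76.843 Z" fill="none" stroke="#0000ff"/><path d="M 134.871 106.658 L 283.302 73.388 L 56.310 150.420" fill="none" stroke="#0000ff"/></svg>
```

G21
G90
G0 X121.544 Y105.115
M3 S245
G1 X264.286 Y199.819 F3202
G1 X88.092 Y138.847
G1 X105.626 Y239.845
G1 X9.646 Y36.813
G1 X100.587 Y201.444
M5
G0 X291.299 Y156.688
M3 S245
G1 X330.909 Y241.030 F3202
G1 X297.694 Y241.039
G1 X294.455 Y70.162
M5
G0 X173.522 Y239.732
M3 S245
G1 X218.358 Y239.732 F3202
G1 X218.358 Y179.377
G1 X173.522 Y179.377
G1 X173.522 Y239.732
M5
G0 X134.871 Y149.562
M3 S245
G1 X283.302 Y182.832 F3202
G1 X56.310 Y105.800
M5
G0 X0.000 Y0.000

Since the viewBox matches the mm dimensions, user units are millimetres directly. The only transform is the Y-flip y_m = 256.220 − y_svg.

Shape 1 is a open polyline drawn with `<polyline>`. Its stroke #0000ff means engrave at S245, F3202. After flipping Y the toolpath is (121.544,105.115) → (264.286,199.819) → (88.092,138.847) → (105.626,239.845) → (9.646,36.813) → (100.587,201.444).

Shape 2 is a open polyline drawn with `<polyline>`. Its stroke #0000ff means engrave at S245, F3202. After flipping Y the toolpath is (291.299,156.688) → (330.909,241.030) → (297.694,241.039) → (294.455,70.162).

Shape 3 is a rectangle drawn with `<path>`. Its stroke #0000ff means engrave at S245, F3202. After flipping Y the toolpath is (173.522,239.732) → (218.358,239.732) → (218.358,179.377) → (173.522,179.377) → (173.522,239.732), returning to the start.

Shape 4 is a open polyline drawn with `<path>`. Its stroke #0000ff means engrave at S245, F3202. After flipping Y the toolpath is (134.871,149.562) → (283.302,182.832) → (56.310,105.800).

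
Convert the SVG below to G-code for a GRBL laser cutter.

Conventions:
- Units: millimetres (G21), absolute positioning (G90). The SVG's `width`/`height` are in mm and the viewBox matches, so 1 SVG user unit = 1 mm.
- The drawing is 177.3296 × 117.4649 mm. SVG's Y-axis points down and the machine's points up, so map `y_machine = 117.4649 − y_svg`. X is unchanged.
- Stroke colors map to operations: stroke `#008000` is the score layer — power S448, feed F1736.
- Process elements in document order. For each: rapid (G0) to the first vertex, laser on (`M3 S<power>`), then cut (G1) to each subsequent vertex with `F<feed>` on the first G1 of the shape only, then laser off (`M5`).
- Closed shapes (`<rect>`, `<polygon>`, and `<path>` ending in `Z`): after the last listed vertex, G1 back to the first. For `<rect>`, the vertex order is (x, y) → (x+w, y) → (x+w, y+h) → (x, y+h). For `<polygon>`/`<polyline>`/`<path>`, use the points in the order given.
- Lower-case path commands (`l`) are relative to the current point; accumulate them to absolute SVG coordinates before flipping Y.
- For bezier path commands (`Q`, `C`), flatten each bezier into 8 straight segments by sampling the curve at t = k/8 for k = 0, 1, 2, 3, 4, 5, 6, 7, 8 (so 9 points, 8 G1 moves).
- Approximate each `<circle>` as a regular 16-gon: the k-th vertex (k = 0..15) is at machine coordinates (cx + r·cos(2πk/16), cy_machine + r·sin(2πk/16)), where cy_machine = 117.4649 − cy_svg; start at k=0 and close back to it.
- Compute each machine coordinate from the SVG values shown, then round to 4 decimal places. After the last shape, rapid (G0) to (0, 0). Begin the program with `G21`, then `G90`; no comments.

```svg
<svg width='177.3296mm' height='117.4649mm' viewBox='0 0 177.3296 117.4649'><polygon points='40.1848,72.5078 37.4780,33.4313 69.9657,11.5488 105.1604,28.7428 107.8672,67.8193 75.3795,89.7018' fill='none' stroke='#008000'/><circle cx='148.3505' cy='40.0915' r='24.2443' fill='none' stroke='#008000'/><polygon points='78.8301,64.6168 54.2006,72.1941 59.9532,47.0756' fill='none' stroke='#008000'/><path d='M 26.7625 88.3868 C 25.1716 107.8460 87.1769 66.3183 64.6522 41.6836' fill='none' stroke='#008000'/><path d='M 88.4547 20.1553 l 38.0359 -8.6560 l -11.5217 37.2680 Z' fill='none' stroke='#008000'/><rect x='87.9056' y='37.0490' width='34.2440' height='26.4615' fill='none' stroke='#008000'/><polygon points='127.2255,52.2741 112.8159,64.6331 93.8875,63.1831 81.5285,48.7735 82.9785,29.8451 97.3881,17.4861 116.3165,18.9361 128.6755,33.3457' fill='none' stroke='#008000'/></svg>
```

G21
G90
G0 X40.1848 Y44.9571
M3 S448
G1 X37.4780 Y84.0336 F1736
G1 X69.9657 Y105.9161
G1 X105.1604 Y88.7221
G1 X107.8672 Y49.6456
G1 X75.3795 Y27.7631
G1 X40.1848 Y44.9571
M5
G0 X172.5948 Y77.3734
M3 S448
G1 X170.7493 Y86.6513 F1736
G1 X165.4938 Y94.5167
G1 X157.6284 Y99.7722
G1 X148.3505 Y101.6177
G1 X139.0726 Y99.7722
G1 X131.2072 Y94.5167
G1 X125.9517 Y86.6513
G1 X124.1062 Y77.3734
G1 X125.9517 Y68.0955
G1 X131.2072 Y60.2301
G1 X139.0726 Y54.9746
G1 X148.3505 Y53.1291
G1 X157.6284 Y54.9746
G1 X165.4938 Y60.2301
G1 X170.7493 Y68.0955
G1 X172.5948 Y77.3734
M5
G0 X78.8301 Y52.8481
M3 S448
G1 X54.2006 Y45.2708 F1736
G1 X59.9532 Y70.3893
G1 X78.8301 Y52.8481
M5
G0 X26.7625 Y29.0781
M3 S448
G1 X28.8577 Y24.4876 F1736
G1 X35.1791 Y24.7019
G1 X43.9910 Y28.8084
G1 X53.5575 Y35.8945
G1 X62.1427 Y45.0475
G1 X68.0108 Y55.3547
G1 X69.4259 Y65.9035
G1 X64.6522 Y75.7813
M5
G0 X88.4547 Y97.3096
M3 S448
G1 X126.4906 Y105.9656 F1736
G1 X114.9689 Y68.6976
G1 X88.4547 Y97.3096
M5
G0 X87.9056 Y80.4159
M3 S448
G1 X122.1496 Y80.4159 F1736
G1 X122.1496 Y53.9544
G1 X87.9056 Y53.9544
G1 X87.9056 Y80.4159
M5
G0 X127.2255 Y65.1908
M3 S448
G1 X112.8159 Y52.8318 F1736
G1 X93.8875 Y54.2818
G1 X81.5285 Y68.6914
G1 X82.9785 Y87.6198
G1 X97.3881 Y99.9788
G1 X116.3165 Y98.5288
G1 X128.6755 Y84.1192
G1 X127.2255 Y65.1908
M5
G0 X0.0000 Y0.0000

1 u = 1 mm; y_m = 117.4649 − y.

[1] `<polygon>` regular polygon, #008000→score S448 F1736: (40.1848,44.9571) → (37.4780,84.0336) → (69.9657,105.9161) → (105.1604,88.7221) → (107.8672,49.6456) → (75.3795,27.7631) → (40.1848,44.9571) (closed)

[2] `<circle>` circle, #008000→score S448 F1736: (172.5948,77.3734) → (170.7493,86.6513) → (165.4938,94.5167) → (157.6284,99.7722) → (148.3505,101.6177) → (139.0726,99.7722) → (131.2072,94.5167) → (125.9517,86.6513) → (124.1062,77.3734) → (125.9517,68.0955) → (131.2072,60.2301) → (139.0726,54.9746) → (148.3505,53.1291) → (157.6284,54.9746) → (165.4938,60.2301) → (170.7493,68.0955) → (172.5948,77.3734) (closed)

[3] `<polygon>` regular polygon, #008000→score S448 F1736: (78.8301,52.8481) → (54.2006,45.2708) → (59.9532,70.3893) → (78.8301,52.8481) (closed)

[4] `<path>` cubic bezier, #008000→score S448 F1736: (26.7625,29.0781) → (28.8577,24.4876) → (35.1791,24.7019) → (43.9910,28.8084) → (53.5575,35.8945) → (62.1427,45.0475) → (68.0108,55.3547) → (69.4259,65.9035) → (64.6522,75.7813)

[5] `<path>` regular polygon, #008000→score S448 F1736: (88.4547,97.3096) → (126.4906,105.9656) → (114.9689,68.6976) → (88.4547,97.3096) (closed)

[6] `<rect>` rectangle, #008000→score S448 F1736: (87.9056,80.4159) → (122.1496,80.4159) → (122.1496,53.9544) → (87.9056,53.9544) → (87.9056,80.4159) (closed)

[7] `<polygon>` regular polygon, #008000→score S448 F1736: (127.2255,65.1908) → (112.8159,52.8318) → (93.8875,54.2818) → (81.5285,68.6914) → (82.9785,87.6198) → (97.3881,99.9788) → (116.3165,98.5288) → (128.6755,84.1192) → (127.2255,65.1908) (closed)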